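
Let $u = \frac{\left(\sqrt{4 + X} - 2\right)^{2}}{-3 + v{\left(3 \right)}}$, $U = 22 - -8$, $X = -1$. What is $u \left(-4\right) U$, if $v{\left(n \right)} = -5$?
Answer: $105 - 60 \sqrt{3} \approx 1.077$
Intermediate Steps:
$U = 30$ ($U = 22 + 8 = 30$)
$u = - \frac{\left(-2 + \sqrt{3}\right)^{2}}{8}$ ($u = \frac{\left(\sqrt{4 - 1} - 2\right)^{2}}{-3 - 5} = \frac{\left(\sqrt{3} - 2\right)^{2}}{-8} = \left(-2 + \sqrt{3}\right)^{2} \left(- \frac{1}{8}\right) = - \frac{\left(-2 + \sqrt{3}\right)^{2}}{8} \approx -0.0089746$)
$u \left(-4\right) U = \left(- \frac{7}{8} + \frac{\sqrt{3}}{2}\right) \left(-4\right) 30 = \left(\frac{7}{2} - 2 \sqrt{3}\right) 30 = 105 - 60 \sqrt{3}$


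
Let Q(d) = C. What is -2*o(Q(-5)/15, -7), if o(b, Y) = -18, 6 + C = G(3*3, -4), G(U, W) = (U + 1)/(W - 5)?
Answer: 36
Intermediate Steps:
G(U, W) = (1 + U)/(-5 + W)
C = -64/9 (C = -6 + (1 + 3*3)/(-5 - 4) = -6 + (1 + 9)/(-9) = -6 - 1/9*10 = -6 - 10/9 = -64/9 ≈ -7.1111)
Q(d) = -64/9
-2*o(Q(-5)/15, -7) = -2*(-18) = 36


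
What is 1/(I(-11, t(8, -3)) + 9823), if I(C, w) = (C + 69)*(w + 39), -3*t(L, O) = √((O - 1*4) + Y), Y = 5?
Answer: 108765/1314431753 + 174*I*√2/1314431753 ≈ 8.2747e-5 + 1.8721e-7*I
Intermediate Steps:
t(L, O) = -√(1 + O)/3 (t(L, O) = -√((O - 1*4) + 5)/3 = -√((O - 4) + 5)/3 = -√((-4 + O) + 5)/3 = -√(1 + O)/3)
I(C, w) = (39 + w)*(69 + C) (I(C, w) = (69 + C)*(39 + w) = (39 + w)*(69 + C))
1/(I(-11, t(8, -3)) + 9823) = 1/((2691 + 39*(-11) + 69*(-√(1 - 3)/3) - (-11)*√(1 - 3)/3) + 9823) = 1/((2691 - 429 + 69*(-I*√2/3) - (-11)*√(-2)/3) + 9823) = 1/((2691 - 429 + 69*(-I*√2/3) - (-11)*I*√2/3) + 9823) = 1/((2691 - 429 - 23*I*√2 + 11*I*√2/3) + 9823) = 1/((2262 - 58*I*√2/3) + 9823) = 1/(12085 - 58*I*√2/3)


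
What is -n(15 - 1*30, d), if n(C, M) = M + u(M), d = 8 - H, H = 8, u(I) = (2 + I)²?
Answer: -4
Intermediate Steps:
d = 0 (d = 8 - 1*8 = 8 - 8 = 0)
n(C, M) = M + (2 + M)²
-n(15 - 1*30, d) = -(0 + (2 + 0)²) = -(0 + 2²) = -(0 + 4) = -1*4 = -4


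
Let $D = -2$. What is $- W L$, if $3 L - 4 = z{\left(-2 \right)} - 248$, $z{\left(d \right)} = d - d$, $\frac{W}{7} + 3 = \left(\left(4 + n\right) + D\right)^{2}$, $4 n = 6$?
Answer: $\frac{15799}{3} \approx 5266.3$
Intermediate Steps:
$n = \frac{3}{2}$ ($n = \frac{1}{4} \cdot 6 = \frac{3}{2} \approx 1.5$)
$W = \frac{259}{4}$ ($W = -21 + 7 \left(\left(4 + \frac{3}{2}\right) - 2\right)^{2} = -21 + 7 \left(\frac{11}{2} - 2\right)^{2} = -21 + 7 \left(\frac{7}{2}\right)^{2} = -21 + 7 \cdot \frac{49}{4} = -21 + \frac{343}{4} = \frac{259}{4} \approx 64.75$)
$z{\left(d \right)} = 0$
$L = - \frac{244}{3}$ ($L = \frac{4}{3} + \frac{0 - 248}{3} = \frac{4}{3} + \frac{1}{3} \left(-248\right) = \frac{4}{3} - \frac{248}{3} = - \frac{244}{3} \approx -81.333$)
$- W L = - \frac{259 \left(-244\right)}{4 \cdot 3} = \left(-1\right) \left(- \frac{15799}{3}\right) = \frac{15799}{3}$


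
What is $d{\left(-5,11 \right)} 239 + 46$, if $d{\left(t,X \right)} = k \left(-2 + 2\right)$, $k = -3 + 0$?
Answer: $46$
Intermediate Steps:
$k = -3$
$d{\left(t,X \right)} = 0$ ($d{\left(t,X \right)} = - 3 \left(-2 + 2\right) = \left(-3\right) 0 = 0$)
$d{\left(-5,11 \right)} 239 + 46 = 0 \cdot 239 + 46 = 0 + 46 = 46$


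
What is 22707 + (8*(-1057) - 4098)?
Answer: 10153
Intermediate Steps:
22707 + (8*(-1057) - 4098) = 22707 + (-8456 - 4098) = 22707 - 12554 = 10153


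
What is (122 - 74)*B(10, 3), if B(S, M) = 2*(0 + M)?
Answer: 288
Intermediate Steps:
B(S, M) = 2*M
(122 - 74)*B(10, 3) = (122 - 74)*(2*3) = 48*6 = 288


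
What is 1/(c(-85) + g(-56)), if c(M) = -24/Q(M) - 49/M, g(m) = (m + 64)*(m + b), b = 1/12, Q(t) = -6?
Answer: -255/112903 ≈ -0.0022586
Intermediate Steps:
b = 1/12 ≈ 0.083333
g(m) = (64 + m)*(1/12 + m) (g(m) = (m + 64)*(m + 1/12) = (64 + m)*(1/12 + m))
c(M) = 4 - 49/M (c(M) = -24/(-6) - 49/M = -24*(-⅙) - 49/M = 4 - 49/M)
1/(c(-85) + g(-56)) = 1/((4 - 49/(-85)) + (16/3 + (-56)² + (769/12)*(-56))) = 1/((4 - 49*(-1/85)) + (16/3 + 3136 - 10766/3)) = 1/((4 + 49/85) - 1342/3) = 1/(389/85 - 1342/3) = 1/(-112903/255) = -255/112903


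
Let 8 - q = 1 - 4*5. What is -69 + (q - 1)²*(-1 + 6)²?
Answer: 16831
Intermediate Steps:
q = 27 (q = 8 - (1 - 4*5) = 8 - (1 - 20) = 8 - 1*(-19) = 8 + 19 = 27)
-69 + (q - 1)²*(-1 + 6)² = -69 + (27 - 1)²*(-1 + 6)² = -69 + 26²*5² = -69 + 676*25 = -69 + 16900 = 16831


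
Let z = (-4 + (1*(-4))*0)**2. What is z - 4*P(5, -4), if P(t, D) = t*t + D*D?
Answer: -148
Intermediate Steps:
P(t, D) = D**2 + t**2 (P(t, D) = t**2 + D**2 = D**2 + t**2)
z = 16 (z = (-4 - 4*0)**2 = (-4 + 0)**2 = (-4)**2 = 16)
z - 4*P(5, -4) = 16 - 4*((-4)**2 + 5**2) = 16 - 4*(16 + 25) = 16 - 4*41 = 16 - 164 = -148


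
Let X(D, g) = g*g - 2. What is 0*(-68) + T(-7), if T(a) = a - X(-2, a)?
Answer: -54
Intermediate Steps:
X(D, g) = -2 + g**2 (X(D, g) = g**2 - 2 = -2 + g**2)
T(a) = 2 + a - a**2 (T(a) = a - (-2 + a**2) = a + (2 - a**2) = 2 + a - a**2)
0*(-68) + T(-7) = 0*(-68) + (2 - 7 - 1*(-7)**2) = 0 + (2 - 7 - 1*49) = 0 + (2 - 7 - 49) = 0 - 54 = -54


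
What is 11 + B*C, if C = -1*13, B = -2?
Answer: 37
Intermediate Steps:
C = -13
11 + B*C = 11 - 2*(-13) = 11 + 26 = 37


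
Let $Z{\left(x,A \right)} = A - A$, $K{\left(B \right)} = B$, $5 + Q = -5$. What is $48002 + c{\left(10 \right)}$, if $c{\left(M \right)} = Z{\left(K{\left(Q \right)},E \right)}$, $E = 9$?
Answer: $48002$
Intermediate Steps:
$Q = -10$ ($Q = -5 - 5 = -10$)
$Z{\left(x,A \right)} = 0$
$c{\left(M \right)} = 0$
$48002 + c{\left(10 \right)} = 48002 + 0 = 48002$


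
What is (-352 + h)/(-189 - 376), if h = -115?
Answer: 467/565 ≈ 0.82655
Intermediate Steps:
(-352 + h)/(-189 - 376) = (-352 - 115)/(-189 - 376) = -467/(-565) = -467*(-1/565) = 467/565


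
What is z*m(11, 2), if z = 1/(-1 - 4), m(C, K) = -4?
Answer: ⅘ ≈ 0.80000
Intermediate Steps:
z = -⅕ (z = 1/(-5) = -⅕ ≈ -0.20000)
z*m(11, 2) = -⅕*(-4) = ⅘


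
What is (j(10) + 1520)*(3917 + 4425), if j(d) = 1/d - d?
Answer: 62986271/5 ≈ 1.2597e+7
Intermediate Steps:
(j(10) + 1520)*(3917 + 4425) = ((1/10 - 1*10) + 1520)*(3917 + 4425) = ((⅒ - 10) + 1520)*8342 = (-99/10 + 1520)*8342 = (15101/10)*8342 = 62986271/5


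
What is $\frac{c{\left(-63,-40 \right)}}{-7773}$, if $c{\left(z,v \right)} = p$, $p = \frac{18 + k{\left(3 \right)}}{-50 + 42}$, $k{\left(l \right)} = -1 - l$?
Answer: $\frac{7}{31092} \approx 0.00022514$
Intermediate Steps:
$p = - \frac{7}{4}$ ($p = \frac{18 - 4}{-50 + 42} = \frac{18 - 4}{-8} = \left(18 - 4\right) \left(- \frac{1}{8}\right) = 14 \left(- \frac{1}{8}\right) = - \frac{7}{4} \approx -1.75$)
$c{\left(z,v \right)} = - \frac{7}{4}$
$\frac{c{\left(-63,-40 \right)}}{-7773} = - \frac{7}{4 \left(-7773\right)} = \left(- \frac{7}{4}\right) \left(- \frac{1}{7773}\right) = \frac{7}{31092}$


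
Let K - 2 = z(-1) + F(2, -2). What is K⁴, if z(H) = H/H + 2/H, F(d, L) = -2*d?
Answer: 81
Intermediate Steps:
z(H) = 1 + 2/H
K = -3 (K = 2 + ((2 - 1)/(-1) - 2*2) = 2 + (-1*1 - 4) = 2 + (-1 - 4) = 2 - 5 = -3)
K⁴ = (-3)⁴ = 81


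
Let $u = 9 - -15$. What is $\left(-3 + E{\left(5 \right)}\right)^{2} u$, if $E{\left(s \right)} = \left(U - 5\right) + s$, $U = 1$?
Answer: $96$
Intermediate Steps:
$E{\left(s \right)} = -4 + s$ ($E{\left(s \right)} = \left(1 - 5\right) + s = -4 + s$)
$u = 24$ ($u = 9 + 15 = 24$)
$\left(-3 + E{\left(5 \right)}\right)^{2} u = \left(-3 + \left(-4 + 5\right)\right)^{2} \cdot 24 = \left(-3 + 1\right)^{2} \cdot 24 = \left(-2\right)^{2} \cdot 24 = 4 \cdot 24 = 96$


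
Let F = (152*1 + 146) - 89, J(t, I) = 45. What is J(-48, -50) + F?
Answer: 254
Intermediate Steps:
F = 209 (F = (152 + 146) - 89 = 298 - 89 = 209)
J(-48, -50) + F = 45 + 209 = 254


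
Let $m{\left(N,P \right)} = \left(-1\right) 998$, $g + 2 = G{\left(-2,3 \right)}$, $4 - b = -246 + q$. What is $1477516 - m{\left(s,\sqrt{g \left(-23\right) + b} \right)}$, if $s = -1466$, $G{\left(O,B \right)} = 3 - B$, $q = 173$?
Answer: $1478514$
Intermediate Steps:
$b = 77$ ($b = 4 - \left(-246 + 173\right) = 4 - -73 = 4 + 73 = 77$)
$g = -2$ ($g = -2 + \left(3 - 3\right) = -2 + 0 = -2$)
$m{\left(N,P \right)} = -998$
$1477516 - m{\left(s,\sqrt{g \left(-23\right) + b} \right)} = 1477516 - -998 = 1477516 + 998 = 1478514$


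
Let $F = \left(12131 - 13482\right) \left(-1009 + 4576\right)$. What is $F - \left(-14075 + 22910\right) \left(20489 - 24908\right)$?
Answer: $34222848$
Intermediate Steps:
$F = -4819017$ ($F = \left(-1351\right) 3567 = -4819017$)
$F - \left(-14075 + 22910\right) \left(20489 - 24908\right) = -4819017 - \left(-14075 + 22910\right) \left(20489 - 24908\right) = -4819017 - 8835 \left(-4419\right) = -4819017 - -39041865 = -4819017 + 39041865 = 34222848$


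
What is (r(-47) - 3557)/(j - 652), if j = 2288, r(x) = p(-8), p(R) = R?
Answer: -3565/1636 ≈ -2.1791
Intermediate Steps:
r(x) = -8
(r(-47) - 3557)/(j - 652) = (-8 - 3557)/(2288 - 652) = -3565/1636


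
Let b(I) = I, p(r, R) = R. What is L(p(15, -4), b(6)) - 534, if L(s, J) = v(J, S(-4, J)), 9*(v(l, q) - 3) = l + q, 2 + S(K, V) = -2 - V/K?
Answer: -9551/18 ≈ -530.61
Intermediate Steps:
S(K, V) = -4 - V/K (S(K, V) = -2 + (-2 - V/K) = -4 - V/K)
v(l, q) = 3 + l/9 + q/9 (v(l, q) = 3 + (l + q)/9 = 3 + (l/9 + q/9) = 3 + l/9 + q/9)
L(s, J) = 23/9 + 5*J/36 (L(s, J) = 3 + J/9 + (-4 - 1*J/(-4))/9 = 3 + J/9 + (-4 - 1*J*(-¼))/9 = 3 + J/9 + (-4 + J/4)/9 = 3 + J/9 + (-4/9 + J/36) = 23/9 + 5*J/36)
L(p(15, -4), b(6)) - 534 = (23/9 + (5/36)*6) - 534 = (23/9 + ⅚) - 534 = 61/18 - 534 = -9551/18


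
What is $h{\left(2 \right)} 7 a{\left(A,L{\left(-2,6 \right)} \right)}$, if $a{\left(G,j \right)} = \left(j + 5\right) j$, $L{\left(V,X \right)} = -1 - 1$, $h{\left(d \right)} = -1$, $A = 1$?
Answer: $42$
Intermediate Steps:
$L{\left(V,X \right)} = -2$
$a{\left(G,j \right)} = j \left(5 + j\right)$ ($a{\left(G,j \right)} = \left(5 + j\right) j = j \left(5 + j\right)$)
$h{\left(2 \right)} 7 a{\left(A,L{\left(-2,6 \right)} \right)} = \left(-1\right) 7 \left(- 2 \left(5 - 2\right)\right) = - 7 \left(\left(-2\right) 3\right) = \left(-7\right) \left(-6\right) = 42$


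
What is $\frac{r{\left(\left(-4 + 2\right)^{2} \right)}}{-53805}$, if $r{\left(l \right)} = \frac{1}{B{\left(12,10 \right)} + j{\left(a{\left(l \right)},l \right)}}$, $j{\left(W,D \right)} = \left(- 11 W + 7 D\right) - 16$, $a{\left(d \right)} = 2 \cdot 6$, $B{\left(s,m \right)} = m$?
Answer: $\frac{1}{5918550} \approx 1.6896 \cdot 10^{-7}$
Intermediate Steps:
$a{\left(d \right)} = 12$
$j{\left(W,D \right)} = -16 - 11 W + 7 D$
$r{\left(l \right)} = \frac{1}{-138 + 7 l}$ ($r{\left(l \right)} = \frac{1}{10 - \left(148 - 7 l\right)} = \frac{1}{10 + \left(-148 + 7 l\right)} = \frac{1}{-138 + 7 l}$)
$\frac{r{\left(\left(-4 + 2\right)^{2} \right)}}{-53805} = \frac{1}{\left(-138 + 7 \left(-4 + 2\right)^{2}\right) \left(-53805\right)} = \frac{1}{-138 + 7 \left(-2\right)^{2}} \left(- \frac{1}{53805}\right) = \frac{1}{-138 + 7 \cdot 4} \left(- \frac{1}{53805}\right) = \frac{1}{-138 + 28} \left(- \frac{1}{53805}\right) = \frac{1}{-110} \left(- \frac{1}{53805}\right) = \left(- \frac{1}{110}\right) \left(- \frac{1}{53805}\right) = \frac{1}{5918550}$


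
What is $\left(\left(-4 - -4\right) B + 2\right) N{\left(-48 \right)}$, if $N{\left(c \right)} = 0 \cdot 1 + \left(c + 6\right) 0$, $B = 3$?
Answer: $0$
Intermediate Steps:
$N{\left(c \right)} = 0$ ($N{\left(c \right)} = 0 + \left(6 + c\right) 0 = 0 + 0 = 0$)
$\left(\left(-4 - -4\right) B + 2\right) N{\left(-48 \right)} = \left(\left(-4 - -4\right) 3 + 2\right) 0 = \left(\left(-4 + 4\right) 3 + 2\right) 0 = \left(0 \cdot 3 + 2\right) 0 = \left(0 + 2\right) 0 = 2 \cdot 0 = 0$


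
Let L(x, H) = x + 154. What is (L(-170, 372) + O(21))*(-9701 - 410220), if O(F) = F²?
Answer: -178466425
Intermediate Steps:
L(x, H) = 154 + x
(L(-170, 372) + O(21))*(-9701 - 410220) = ((154 - 170) + 21²)*(-9701 - 410220) = (-16 + 441)*(-419921) = 425*(-419921) = -178466425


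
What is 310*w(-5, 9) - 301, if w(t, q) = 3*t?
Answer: -4951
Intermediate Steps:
310*w(-5, 9) - 301 = 310*(3*(-5)) - 301 = 310*(-15) - 301 = -4650 - 301 = -4951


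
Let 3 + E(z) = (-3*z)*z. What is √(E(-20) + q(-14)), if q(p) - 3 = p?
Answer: I*√1214 ≈ 34.843*I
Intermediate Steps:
E(z) = -3 - 3*z² (E(z) = -3 + (-3*z)*z = -3 - 3*z²)
q(p) = 3 + p
√(E(-20) + q(-14)) = √((-3 - 3*(-20)²) + (3 - 14)) = √((-3 - 3*400) - 11) = √((-3 - 1200) - 11) = √(-1203 - 11) = √(-1214) = I*√1214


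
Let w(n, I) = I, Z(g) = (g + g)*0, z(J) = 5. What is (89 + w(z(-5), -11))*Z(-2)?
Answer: 0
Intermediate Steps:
Z(g) = 0 (Z(g) = (2*g)*0 = 0)
(89 + w(z(-5), -11))*Z(-2) = (89 - 11)*0 = 78*0 = 0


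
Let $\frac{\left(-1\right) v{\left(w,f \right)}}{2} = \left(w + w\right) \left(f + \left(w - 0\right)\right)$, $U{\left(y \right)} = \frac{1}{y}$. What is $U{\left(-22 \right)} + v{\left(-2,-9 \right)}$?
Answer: $- \frac{1937}{22} \approx -88.045$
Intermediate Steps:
$v{\left(w,f \right)} = - 4 w \left(f + w\right)$ ($v{\left(w,f \right)} = - 2 \left(w + w\right) \left(f + \left(w - 0\right)\right) = - 2 \cdot 2 w \left(f + \left(w + 0\right)\right) = - 2 \cdot 2 w \left(f + w\right) = - 4 w \left(f + w\right)$)
$U{\left(-22 \right)} + v{\left(-2,-9 \right)} = \frac{1}{-22} - - 8 \left(-9 - 2\right) = - \frac{1}{22} - \left(-8\right) \left(-11\right) = - \frac{1}{22} - 88 = - \frac{1937}{22}$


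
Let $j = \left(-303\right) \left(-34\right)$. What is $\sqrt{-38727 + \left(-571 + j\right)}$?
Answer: $2 i \sqrt{7249} \approx 170.28 i$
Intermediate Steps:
$j = 10302$
$\sqrt{-38727 + \left(-571 + j\right)} = \sqrt{-38727 + \left(-571 + 10302\right)} = \sqrt{-38727 + 9731} = \sqrt{-28996} = 2 i \sqrt{7249}$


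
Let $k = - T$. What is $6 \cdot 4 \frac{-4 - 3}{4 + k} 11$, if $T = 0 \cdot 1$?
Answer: $-462$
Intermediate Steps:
$T = 0$
$k = 0$ ($k = \left(-1\right) 0 = 0$)
$6 \cdot 4 \frac{-4 - 3}{4 + k} 11 = 6 \cdot 4 \frac{-4 - 3}{4 + 0} \cdot 11 = 24 \left(- \frac{7}{4}\right) 11 = \left(-42\right) 11 = -462$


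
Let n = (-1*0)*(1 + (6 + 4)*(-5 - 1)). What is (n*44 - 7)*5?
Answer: -35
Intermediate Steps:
n = 0 (n = 0*(1 + 10*(-6)) = 0*(1 - 60) = 0*(-59) = 0)
(n*44 - 7)*5 = (0*44 - 7)*5 = (0 - 7)*5 = -7*5 = -35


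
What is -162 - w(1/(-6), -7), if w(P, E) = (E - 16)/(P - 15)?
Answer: -14880/91 ≈ -163.52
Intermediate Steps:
w(P, E) = (-16 + E)/(-15 + P)
-162 - w(1/(-6), -7) = -162 - (-16 - 7)/(-15 + 1/(-6)) = -162 - (-23)/(-15 - 1/6) = -162 - (-23)/(-91/6) = -162 - (-6)*(-23)/91 = -162 - 1*138/91 = -162 - 138/91 = -14880/91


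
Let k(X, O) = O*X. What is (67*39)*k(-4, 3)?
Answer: -31356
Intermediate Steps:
(67*39)*k(-4, 3) = (67*39)*(3*(-4)) = 2613*(-12) = -31356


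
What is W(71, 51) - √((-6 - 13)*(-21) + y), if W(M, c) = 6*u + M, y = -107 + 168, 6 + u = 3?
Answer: 53 - 2*√115 ≈ 31.552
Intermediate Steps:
u = -3 (u = -6 + 3 = -3)
y = 61
W(M, c) = -18 + M (W(M, c) = 6*(-3) + M = -18 + M)
W(71, 51) - √((-6 - 13)*(-21) + y) = (-18 + 71) - √((-6 - 13)*(-21) + 61) = 53 - √(-19*(-21) + 61) = 53 - √(399 + 61) = 53 - √460 = 53 - 2*√115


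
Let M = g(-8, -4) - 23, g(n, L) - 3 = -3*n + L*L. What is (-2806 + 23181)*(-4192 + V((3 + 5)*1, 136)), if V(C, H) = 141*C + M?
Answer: -62021500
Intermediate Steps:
g(n, L) = 3 + L² - 3*n (g(n, L) = 3 + (-3*n + L*L) = 3 + (-3*n + L²) = 3 + (L² - 3*n) = 3 + L² - 3*n)
M = 20 (M = (3 + (-4)² - 3*(-8)) - 23 = (3 + 16 + 24) - 23 = 43 - 23 = 20)
V(C, H) = 20 + 141*C (V(C, H) = 141*C + 20 = 20 + 141*C)
(-2806 + 23181)*(-4192 + V((3 + 5)*1, 136)) = (-2806 + 23181)*(-4192 + (20 + 141*((3 + 5)*1))) = 20375*(-4192 + (20 + 141*(8*1))) = 20375*(-4192 + (20 + 141*8)) = 20375*(-4192 + (20 + 1128)) = 20375*(-4192 + 1148) = 20375*(-3044) = -62021500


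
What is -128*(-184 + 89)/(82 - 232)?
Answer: -1216/15 ≈ -81.067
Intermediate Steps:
-128*(-184 + 89)/(82 - 232) = -(-12160)/(-150) = -(-12160)*(-1)/150 = -128*19/30 = -1216/15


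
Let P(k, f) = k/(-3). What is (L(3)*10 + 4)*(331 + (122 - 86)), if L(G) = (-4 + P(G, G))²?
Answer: 93218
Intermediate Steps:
P(k, f) = -k/3 (P(k, f) = k*(-⅓) = -k/3)
L(G) = (-4 - G/3)²
(L(3)*10 + 4)*(331 + (122 - 86)) = (((12 + 3)²/9)*10 + 4)*(331 + (122 - 86)) = (((⅑)*15²)*10 + 4)*(331 + 36) = (((⅑)*225)*10 + 4)*367 = (25*10 + 4)*367 = (250 + 4)*367 = 254*367 = 93218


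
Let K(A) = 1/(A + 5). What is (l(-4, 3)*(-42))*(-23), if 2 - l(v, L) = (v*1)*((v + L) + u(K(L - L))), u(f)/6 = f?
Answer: 13524/5 ≈ 2704.8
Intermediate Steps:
K(A) = 1/(5 + A)
u(f) = 6*f
l(v, L) = 2 - v*(6/5 + L + v) (l(v, L) = 2 - v*1*((v + L) + 6/(5 + (L - L))) = 2 - v*((L + v) + 6/(5 + 0)) = 2 - v*((L + v) + 6/5) = 2 - v*(6/5 + L + v))
(l(-4, 3)*(-42))*(-23) = ((2 - 1*(-4)² - 6/5*(-4) - 1*3*(-4))*(-42))*(-23) = ((2 - 1*16 + 24/5 + 12)*(-42))*(-23) = ((2 - 16 + 24/5 + 12)*(-42))*(-23) = ((14/5)*(-42))*(-23) = -588/5*(-23) = 13524/5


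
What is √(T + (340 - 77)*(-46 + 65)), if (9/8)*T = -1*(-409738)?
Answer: √3322877/3 ≈ 607.63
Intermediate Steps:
T = 3277904/9 (T = 8*(-1*(-409738))/9 = (8/9)*409738 = 3277904/9 ≈ 3.6421e+5)
√(T + (340 - 77)*(-46 + 65)) = √(3277904/9 + (340 - 77)*(-46 + 65)) = √(3277904/9 + 263*19) = √(3277904/9 + 4997) = √(3322877/9) = √3322877/3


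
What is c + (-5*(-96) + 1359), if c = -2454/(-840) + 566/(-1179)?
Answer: 303948311/165060 ≈ 1841.4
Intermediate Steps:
c = 402971/165060 (c = -2454*(-1/840) + 566*(-1/1179) = 409/140 - 566/1179 = 402971/165060 ≈ 2.4414)
c + (-5*(-96) + 1359) = 402971/165060 + (-5*(-96) + 1359) = 402971/165060 + (480 + 1359) = 402971/165060 + 1839 = 303948311/165060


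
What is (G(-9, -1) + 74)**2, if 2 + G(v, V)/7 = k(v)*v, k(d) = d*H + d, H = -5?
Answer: 4875264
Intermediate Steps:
k(d) = -4*d (k(d) = d*(-5) + d = -5*d + d = -4*d)
G(v, V) = -14 - 28*v**2 (G(v, V) = -14 + 7*((-4*v)*v) = -14 + 7*(-4*v**2) = -14 - 28*v**2)
(G(-9, -1) + 74)**2 = ((-14 - 28*(-9)**2) + 74)**2 = ((-14 - 28*81) + 74)**2 = ((-14 - 2268) + 74)**2 = (-2282 + 74)**2 = (-2208)**2 = 4875264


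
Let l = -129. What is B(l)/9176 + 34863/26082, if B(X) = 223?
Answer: 54286529/39888072 ≈ 1.3610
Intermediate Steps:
B(l)/9176 + 34863/26082 = 223/9176 + 34863/26082 = 223*(1/9176) + 34863*(1/26082) = 223/9176 + 11621/8694 = 54286529/39888072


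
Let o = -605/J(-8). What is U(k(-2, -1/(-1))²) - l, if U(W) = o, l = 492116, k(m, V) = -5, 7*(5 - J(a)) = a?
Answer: -21165223/43 ≈ -4.9221e+5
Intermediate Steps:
J(a) = 5 - a/7
o = -4235/43 (o = -605/(5 - ⅐*(-8)) = -605/(5 + 8/7) = -605/43/7 = -605*7/43 = -4235/43 ≈ -98.488)
U(W) = -4235/43
U(k(-2, -1/(-1))²) - l = -4235/43 - 1*492116 = -4235/43 - 492116 = -21165223/43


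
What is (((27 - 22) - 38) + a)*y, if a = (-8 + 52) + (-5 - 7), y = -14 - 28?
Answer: 42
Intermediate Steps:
y = -42
a = 32 (a = 44 - 12 = 32)
(((27 - 22) - 38) + a)*y = (((27 - 22) - 38) + 32)*(-42) = ((5 - 38) + 32)*(-42) = (-33 + 32)*(-42) = -1*(-42) = 42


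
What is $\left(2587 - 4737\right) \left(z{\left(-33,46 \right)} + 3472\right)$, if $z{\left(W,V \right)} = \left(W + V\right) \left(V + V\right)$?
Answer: $-10036200$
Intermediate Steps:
$z{\left(W,V \right)} = 2 V \left(V + W\right)$ ($z{\left(W,V \right)} = \left(V + W\right) 2 V = 2 V \left(V + W\right)$)
$\left(2587 - 4737\right) \left(z{\left(-33,46 \right)} + 3472\right) = \left(2587 - 4737\right) \left(2 \cdot 46 \left(46 - 33\right) + 3472\right) = - 2150 \left(2 \cdot 46 \cdot 13 + 3472\right) = - 2150 \left(1196 + 3472\right) = \left(-2150\right) 4668 = -10036200$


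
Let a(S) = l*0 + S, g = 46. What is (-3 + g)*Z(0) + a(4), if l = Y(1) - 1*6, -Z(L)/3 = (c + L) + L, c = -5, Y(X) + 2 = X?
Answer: 649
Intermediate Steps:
Y(X) = -2 + X
Z(L) = 15 - 6*L (Z(L) = -3*((-5 + L) + L) = -3*(-5 + 2*L) = 15 - 6*L)
l = -7 (l = (-2 + 1) - 1*6 = -1 - 6 = -7)
a(S) = S (a(S) = -7*0 + S = 0 + S = S)
(-3 + g)*Z(0) + a(4) = (-3 + 46)*(15 - 6*0) + 4 = 43*(15 + 0) + 4 = 43*15 + 4 = 645 + 4 = 649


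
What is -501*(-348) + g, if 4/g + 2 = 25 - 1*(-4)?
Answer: 4707400/27 ≈ 1.7435e+5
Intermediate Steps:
g = 4/27 (g = 4/(-2 + (25 - 1*(-4))) = 4/(-2 + (25 + 4)) = 4/(-2 + 29) = 4/27 ≈ 0.14815)
-501*(-348) + g = -501*(-348) + 4/27 = 174348 + 4/27 = 4707400/27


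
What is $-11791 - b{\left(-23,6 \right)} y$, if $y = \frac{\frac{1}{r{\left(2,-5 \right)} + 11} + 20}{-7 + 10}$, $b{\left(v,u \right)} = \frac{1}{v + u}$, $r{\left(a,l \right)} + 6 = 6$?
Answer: $- \frac{389090}{33} \approx -11791.0$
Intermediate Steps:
$r{\left(a,l \right)} = 0$ ($r{\left(a,l \right)} = -6 + 6 = 0$)
$b{\left(v,u \right)} = \frac{1}{u + v}$
$y = \frac{221}{33}$ ($y = \frac{\frac{1}{0 + 11} + 20}{-7 + 10} = \frac{\frac{1}{11} + 20}{3} = \left(\frac{1}{11} + 20\right) \frac{1}{3} = \frac{221}{11} \cdot \frac{1}{3} = \frac{221}{33} \approx 6.697$)
$-11791 - b{\left(-23,6 \right)} y = -11791 - \frac{1}{6 - 23} \cdot \frac{221}{33} = -11791 - \frac{1}{-17} \cdot \frac{221}{33} = -11791 - \left(- \frac{1}{17}\right) \frac{221}{33} = -11791 - - \frac{13}{33} = -11791 + \frac{13}{33} = - \frac{389090}{33}$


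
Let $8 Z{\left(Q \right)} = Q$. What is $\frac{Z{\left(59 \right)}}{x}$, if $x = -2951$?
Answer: $- \frac{59}{23608} \approx -0.0024992$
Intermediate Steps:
$Z{\left(Q \right)} = \frac{Q}{8}$
$\frac{Z{\left(59 \right)}}{x} = \frac{\frac{1}{8} \cdot 59}{-2951} = \frac{59}{8} \left(- \frac{1}{2951}\right) = - \frac{59}{23608}$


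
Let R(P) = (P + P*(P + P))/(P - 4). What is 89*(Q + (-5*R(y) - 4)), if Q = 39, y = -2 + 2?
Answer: 3115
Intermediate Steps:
y = 0
R(P) = (P + 2*P**2)/(-4 + P) (R(P) = (P + P*(2*P))/(-4 + P) = (P + 2*P**2)/(-4 + P))
89*(Q + (-5*R(y) - 4)) = 89*(39 + (-0*(1 + 2*0)/(-4 + 0) - 4)) = 89*(39 + (-0*(1 + 0)/(-4) - 4)) = 89*(39 + (-0*(-1)/4 - 4)) = 89*(39 + (-5*0 - 4)) = 89*(39 + (0 - 4)) = 89*(39 - 4) = 89*35 = 3115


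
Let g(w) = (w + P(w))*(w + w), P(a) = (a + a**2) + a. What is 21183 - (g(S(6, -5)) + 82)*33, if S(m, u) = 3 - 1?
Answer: 17157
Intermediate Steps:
S(m, u) = 2
P(a) = a**2 + 2*a
g(w) = 2*w*(w + w*(2 + w)) (g(w) = (w + w*(2 + w))*(w + w) = (w + w*(2 + w))*(2*w) = 2*w*(w + w*(2 + w)))
21183 - (g(S(6, -5)) + 82)*33 = 21183 - (2*2**2*(3 + 2) + 82)*33 = 21183 - (2*4*5 + 82)*33 = 21183 - (40 + 82)*33 = 21183 - 122*33 = 21183 - 1*4026 = 21183 - 4026 = 17157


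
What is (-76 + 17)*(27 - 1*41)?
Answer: 826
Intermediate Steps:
(-76 + 17)*(27 - 1*41) = -59*(27 - 41) = -59*(-14) = 826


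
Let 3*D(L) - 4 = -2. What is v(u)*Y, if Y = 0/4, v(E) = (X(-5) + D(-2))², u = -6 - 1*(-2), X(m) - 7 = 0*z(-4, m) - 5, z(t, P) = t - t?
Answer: 0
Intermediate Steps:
D(L) = ⅔ (D(L) = 4/3 + (⅓)*(-2) = 4/3 - ⅔ = ⅔)
z(t, P) = 0
X(m) = 2 (X(m) = 7 + (0*0 - 5) = 7 + (0 - 5) = 7 - 5 = 2)
u = -4 (u = -6 + 2 = -4)
v(E) = 64/9 (v(E) = (2 + ⅔)² = (8/3)² = 64/9)
Y = 0 (Y = 0*(¼) = 0)
v(u)*Y = (64/9)*0 = 0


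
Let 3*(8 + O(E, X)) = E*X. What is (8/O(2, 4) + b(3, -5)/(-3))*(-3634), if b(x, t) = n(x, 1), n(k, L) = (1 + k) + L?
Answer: 34523/3 ≈ 11508.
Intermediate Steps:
n(k, L) = 1 + L + k
O(E, X) = -8 + E*X/3 (O(E, X) = -8 + (E*X)/3 = -8 + E*X/3)
b(x, t) = 2 + x (b(x, t) = 1 + 1 + x = 2 + x)
(8/O(2, 4) + b(3, -5)/(-3))*(-3634) = (8/(-8 + (⅓)*2*4) + (2 + 3)/(-3))*(-3634) = (8/(-8 + 8/3) + 5*(-⅓))*(-3634) = (8/(-16/3) - 5/3)*(-3634) = (8*(-3/16) - 5/3)*(-3634) = (-3/2 - 5/3)*(-3634) = -19/6*(-3634) = 34523/3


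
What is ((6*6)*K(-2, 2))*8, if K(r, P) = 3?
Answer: 864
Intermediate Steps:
((6*6)*K(-2, 2))*8 = ((6*6)*3)*8 = (36*3)*8 = 108*8 = 864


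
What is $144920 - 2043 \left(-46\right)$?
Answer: $238898$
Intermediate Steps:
$144920 - 2043 \left(-46\right) = 144920 - -93978 = 144920 + 93978 = 238898$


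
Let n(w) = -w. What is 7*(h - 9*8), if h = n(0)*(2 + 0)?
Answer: -504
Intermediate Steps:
h = 0 (h = (-1*0)*(2 + 0) = 0*2 = 0)
7*(h - 9*8) = 7*(0 - 9*8) = 7*(0 - 72) = 7*(-72) = -504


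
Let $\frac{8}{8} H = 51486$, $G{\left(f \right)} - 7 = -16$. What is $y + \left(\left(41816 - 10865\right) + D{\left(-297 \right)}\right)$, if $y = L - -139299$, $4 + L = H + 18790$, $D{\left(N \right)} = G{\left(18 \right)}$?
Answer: $240513$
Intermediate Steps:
$G{\left(f \right)} = -9$ ($G{\left(f \right)} = 7 - 16 = -9$)
$H = 51486$
$D{\left(N \right)} = -9$
$L = 70272$ ($L = -4 + \left(51486 + 18790\right) = -4 + 70276 = 70272$)
$y = 209571$ ($y = 70272 - -139299 = 70272 + 139299 = 209571$)
$y + \left(\left(41816 - 10865\right) + D{\left(-297 \right)}\right) = 209571 + \left(\left(41816 - 10865\right) - 9\right) = 209571 + \left(30951 - 9\right) = 209571 + 30942 = 240513$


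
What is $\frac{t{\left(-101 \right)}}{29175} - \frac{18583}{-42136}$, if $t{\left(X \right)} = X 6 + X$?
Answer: $\frac{512368873}{1229317800} \approx 0.41679$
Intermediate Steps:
$t{\left(X \right)} = 7 X$ ($t{\left(X \right)} = 6 X + X = 7 X$)
$\frac{t{\left(-101 \right)}}{29175} - \frac{18583}{-42136} = \frac{7 \left(-101\right)}{29175} - \frac{18583}{-42136} = \left(-707\right) \frac{1}{29175} - - \frac{18583}{42136} = - \frac{707}{29175} + \frac{18583}{42136} = \frac{512368873}{1229317800}$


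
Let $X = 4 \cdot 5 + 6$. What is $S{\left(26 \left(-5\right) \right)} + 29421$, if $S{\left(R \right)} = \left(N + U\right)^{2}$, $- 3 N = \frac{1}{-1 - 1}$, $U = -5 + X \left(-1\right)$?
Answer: $\frac{1093381}{36} \approx 30372.0$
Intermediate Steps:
$X = 26$ ($X = 20 + 6 = 26$)
$U = -31$ ($U = -5 + 26 \left(-1\right) = -5 - 26 = -31$)
$N = \frac{1}{6}$ ($N = - \frac{1}{3 \left(-1 - 1\right)} = - \frac{1}{3 \left(-2\right)} = \left(- \frac{1}{3}\right) \left(- \frac{1}{2}\right) = \frac{1}{6} \approx 0.16667$)
$S{\left(R \right)} = \frac{34225}{36}$ ($S{\left(R \right)} = \left(\frac{1}{6} - 31\right)^{2} = \left(- \frac{185}{6}\right)^{2} = \frac{34225}{36}$)
$S{\left(26 \left(-5\right) \right)} + 29421 = \frac{34225}{36} + 29421 = \frac{1093381}{36}$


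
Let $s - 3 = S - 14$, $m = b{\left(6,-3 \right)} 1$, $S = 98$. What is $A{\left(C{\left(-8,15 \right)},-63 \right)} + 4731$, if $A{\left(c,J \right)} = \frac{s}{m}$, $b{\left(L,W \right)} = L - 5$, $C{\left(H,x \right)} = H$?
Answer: $4818$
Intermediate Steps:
$b{\left(L,W \right)} = -5 + L$ ($b{\left(L,W \right)} = L - 5 = -5 + L$)
$m = 1$ ($m = \left(-5 + 6\right) 1 = 1 \cdot 1 = 1$)
$s = 87$ ($s = 3 + \left(98 - 14\right) = 3 + 84 = 87$)
$A{\left(c,J \right)} = 87$ ($A{\left(c,J \right)} = \frac{87}{1} = 87 \cdot 1 = 87$)
$A{\left(C{\left(-8,15 \right)},-63 \right)} + 4731 = 87 + 4731 = 4818$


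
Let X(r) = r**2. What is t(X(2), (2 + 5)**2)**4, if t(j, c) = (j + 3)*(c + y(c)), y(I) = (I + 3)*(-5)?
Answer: 4759068777841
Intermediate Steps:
y(I) = -15 - 5*I (y(I) = (3 + I)*(-5) = -15 - 5*I)
t(j, c) = (-15 - 4*c)*(3 + j) (t(j, c) = (j + 3)*(c + (-15 - 5*c)) = (3 + j)*(-15 - 4*c) = (-15 - 4*c)*(3 + j))
t(X(2), (2 + 5)**2)**4 = (-45 - 12*(2 + 5)**2 + (2 + 5)**2*2**2 - 5*2**2*(3 + (2 + 5)**2))**4 = (-45 - 12*7**2 + 7**2*4 - 5*4*(3 + 7**2))**4 = (-45 - 12*49 + 49*4 - 5*4*(3 + 49))**4 = (-45 - 588 + 196 - 5*4*52)**4 = (-45 - 588 + 196 - 1040)**4 = (-1477)**4 = 4759068777841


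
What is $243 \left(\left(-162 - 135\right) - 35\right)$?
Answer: $-80676$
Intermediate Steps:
$243 \left(\left(-162 - 135\right) - 35\right) = 243 \left(-297 - 35\right) = 243 \left(-332\right) = -80676$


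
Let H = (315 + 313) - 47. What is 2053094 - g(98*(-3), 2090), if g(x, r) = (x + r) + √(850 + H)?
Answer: 2051298 - 3*√159 ≈ 2.0513e+6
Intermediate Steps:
H = 581 (H = 628 - 47 = 581)
g(x, r) = r + x + 3*√159 (g(x, r) = (x + r) + √(850 + 581) = (r + x) + √1431 = (r + x) + 3*√159 = r + x + 3*√159)
2053094 - g(98*(-3), 2090) = 2053094 - (2090 + 98*(-3) + 3*√159) = 2053094 - (2090 - 294 + 3*√159) = 2053094 - (1796 + 3*√159) = 2053094 + (-1796 - 3*√159) = 2051298 - 3*√159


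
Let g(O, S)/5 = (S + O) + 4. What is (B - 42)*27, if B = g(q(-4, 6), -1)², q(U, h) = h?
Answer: 53541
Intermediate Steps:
g(O, S) = 20 + 5*O + 5*S (g(O, S) = 5*((S + O) + 4) = 5*((O + S) + 4) = 5*(4 + O + S) = 20 + 5*O + 5*S)
B = 2025 (B = (20 + 5*6 + 5*(-1))² = (20 + 30 - 5)² = 45² = 2025)
(B - 42)*27 = (2025 - 42)*27 = 1983*27 = 53541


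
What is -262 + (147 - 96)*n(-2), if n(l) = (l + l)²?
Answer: 554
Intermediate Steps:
n(l) = 4*l² (n(l) = (2*l)² = 4*l²)
-262 + (147 - 96)*n(-2) = -262 + (147 - 96)*(4*(-2)²) = -262 + 51*(4*4) = -262 + 51*16 = -262 + 816 = 554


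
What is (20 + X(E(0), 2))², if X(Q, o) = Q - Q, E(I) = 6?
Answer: 400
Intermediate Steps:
X(Q, o) = 0
(20 + X(E(0), 2))² = (20 + 0)² = 20² = 400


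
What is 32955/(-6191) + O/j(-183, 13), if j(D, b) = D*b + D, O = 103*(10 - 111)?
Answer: -20025737/15861342 ≈ -1.2626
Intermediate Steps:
O = -10403 (O = 103*(-101) = -10403)
j(D, b) = D + D*b
32955/(-6191) + O/j(-183, 13) = 32955/(-6191) - 10403*(-1/(183*(1 + 13))) = 32955*(-1/6191) - 10403/((-183*14)) = -32955/6191 - 10403/(-2562) = -32955/6191 - 10403*(-1/2562) = -32955/6191 + 10403/2562 = -20025737/15861342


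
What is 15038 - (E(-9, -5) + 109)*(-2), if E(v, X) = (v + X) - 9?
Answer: 15210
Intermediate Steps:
E(v, X) = -9 + X + v (E(v, X) = (X + v) - 9 = -9 + X + v)
15038 - (E(-9, -5) + 109)*(-2) = 15038 - ((-9 - 5 - 9) + 109)*(-2) = 15038 - (-23 + 109)*(-2) = 15038 - 86*(-2) = 15038 - 1*(-172) = 15038 + 172 = 15210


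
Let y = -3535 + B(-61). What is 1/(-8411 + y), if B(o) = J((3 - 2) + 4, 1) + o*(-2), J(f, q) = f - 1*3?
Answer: -1/11822 ≈ -8.4588e-5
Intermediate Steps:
J(f, q) = -3 + f (J(f, q) = f - 3 = -3 + f)
B(o) = 2 - 2*o (B(o) = (-3 + ((3 - 2) + 4)) + o*(-2) = (-3 + (1 + 4)) - 2*o = (-3 + 5) - 2*o = 2 - 2*o)
y = -3411 (y = -3535 + (2 - 2*(-61)) = -3535 + (2 + 122) = -3535 + 124 = -3411)
1/(-8411 + y) = 1/(-8411 - 3411) = 1/(-11822) = -1/11822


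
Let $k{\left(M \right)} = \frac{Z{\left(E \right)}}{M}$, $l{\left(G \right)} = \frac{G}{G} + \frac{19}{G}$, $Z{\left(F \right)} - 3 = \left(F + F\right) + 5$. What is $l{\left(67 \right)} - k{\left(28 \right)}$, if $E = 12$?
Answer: $\frac{66}{469} \approx 0.14072$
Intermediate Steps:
$Z{\left(F \right)} = 8 + 2 F$ ($Z{\left(F \right)} = 3 + \left(\left(F + F\right) + 5\right) = 3 + \left(2 F + 5\right) = 3 + \left(5 + 2 F\right) = 8 + 2 F$)
$l{\left(G \right)} = 1 + \frac{19}{G}$
$k{\left(M \right)} = \frac{32}{M}$ ($k{\left(M \right)} = \frac{8 + 2 \cdot 12}{M} = \frac{8 + 24}{M} = \frac{32}{M}$)
$l{\left(67 \right)} - k{\left(28 \right)} = \frac{19 + 67}{67} - \frac{32}{28} = \frac{1}{67} \cdot 86 - 32 \cdot \frac{1}{28} = \frac{86}{67} - \frac{8}{7} = \frac{66}{469}$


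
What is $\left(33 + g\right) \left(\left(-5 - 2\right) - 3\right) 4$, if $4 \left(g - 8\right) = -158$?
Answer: $-60$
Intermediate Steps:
$g = - \frac{63}{2}$ ($g = 8 + \frac{1}{4} \left(-158\right) = 8 - \frac{79}{2} = - \frac{63}{2} \approx -31.5$)
$\left(33 + g\right) \left(\left(-5 - 2\right) - 3\right) 4 = \left(33 - \frac{63}{2}\right) \left(\left(-5 - 2\right) - 3\right) 4 = \frac{3 \left(-7 - 3\right) 4}{2} = \frac{3 \left(\left(-10\right) 4\right)}{2} = \frac{3}{2} \left(-40\right) = -60$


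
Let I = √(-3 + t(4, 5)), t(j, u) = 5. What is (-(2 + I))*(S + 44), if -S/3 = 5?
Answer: -58 - 29*√2 ≈ -99.012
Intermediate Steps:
S = -15 (S = -3*5 = -15)
I = √2 (I = √(-3 + 5) = √2 ≈ 1.4142)
(-(2 + I))*(S + 44) = (-(2 + √2))*(-15 + 44) = (-2 - √2)*29 = -58 - 29*√2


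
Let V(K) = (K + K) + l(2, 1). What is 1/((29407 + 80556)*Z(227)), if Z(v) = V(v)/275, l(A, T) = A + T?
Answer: 275/50253091 ≈ 5.4723e-6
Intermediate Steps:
V(K) = 3 + 2*K (V(K) = (K + K) + (2 + 1) = 2*K + 3 = 3 + 2*K)
Z(v) = 3/275 + 2*v/275 (Z(v) = (3 + 2*v)/275 = (3 + 2*v)*(1/275) = 3/275 + 2*v/275)
1/((29407 + 80556)*Z(227)) = 1/((29407 + 80556)*(3/275 + (2/275)*227)) = 1/(109963*(3/275 + 454/275)) = 1/(109963*(457/275)) = (1/109963)*(275/457) = 275/50253091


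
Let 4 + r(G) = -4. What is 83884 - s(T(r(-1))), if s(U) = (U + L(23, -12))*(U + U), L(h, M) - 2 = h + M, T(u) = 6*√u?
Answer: 84460 - 312*I*√2 ≈ 84460.0 - 441.23*I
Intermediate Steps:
r(G) = -8 (r(G) = -4 - 4 = -8)
L(h, M) = 2 + M + h (L(h, M) = 2 + (h + M) = 2 + (M + h) = 2 + M + h)
s(U) = 2*U*(13 + U) (s(U) = (U + (2 - 12 + 23))*(U + U) = (U + 13)*(2*U) = (13 + U)*(2*U) = 2*U*(13 + U))
83884 - s(T(r(-1))) = 83884 - 2*6*√(-8)*(13 + 6*√(-8)) = 83884 - 2*6*(2*I*√2)*(13 + 6*(2*I*√2)) = 83884 - 2*12*I*√2*(13 + 12*I*√2) = 83884 - 24*I*√2*(13 + 12*I*√2)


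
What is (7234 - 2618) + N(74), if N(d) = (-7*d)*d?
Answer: -33716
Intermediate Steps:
N(d) = -7*d²
(7234 - 2618) + N(74) = (7234 - 2618) - 7*74² = 4616 - 7*5476 = 4616 - 38332 = -33716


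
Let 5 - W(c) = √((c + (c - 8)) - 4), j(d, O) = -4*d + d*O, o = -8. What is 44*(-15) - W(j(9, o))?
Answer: -665 + 2*I*√57 ≈ -665.0 + 15.1*I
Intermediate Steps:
j(d, O) = -4*d + O*d
W(c) = 5 - √(-12 + 2*c) (W(c) = 5 - √((c + (c - 8)) - 4) = 5 - √((c + (-8 + c)) - 4) = 5 - √((-8 + 2*c) - 4) = 5 - √(-12 + 2*c))
44*(-15) - W(j(9, o)) = 44*(-15) - (5 - √(-12 + 2*(9*(-4 - 8)))) = -660 - (5 - √(-12 + 2*(9*(-12)))) = -660 - (5 - √(-12 + 2*(-108))) = -660 - (5 - √(-12 - 216)) = -660 - (5 - √(-228)) = -660 - (5 - 2*I*√57) = -660 + (-5 + 2*I*√57) = -665 + 2*I*√57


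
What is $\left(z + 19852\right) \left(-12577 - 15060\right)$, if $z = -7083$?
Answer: $-352896853$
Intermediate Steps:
$\left(z + 19852\right) \left(-12577 - 15060\right) = \left(-7083 + 19852\right) \left(-12577 - 15060\right) = 12769 \left(-27637\right) = -352896853$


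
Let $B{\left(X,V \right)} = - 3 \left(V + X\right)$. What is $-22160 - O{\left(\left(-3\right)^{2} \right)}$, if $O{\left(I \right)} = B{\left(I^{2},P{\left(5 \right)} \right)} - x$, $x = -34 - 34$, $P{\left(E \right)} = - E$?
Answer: $-22000$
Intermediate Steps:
$x = -68$
$B{\left(X,V \right)} = - 3 V - 3 X$
$O{\left(I \right)} = 83 - 3 I^{2}$ ($O{\left(I \right)} = \left(- 3 \left(\left(-1\right) 5\right) - 3 I^{2}\right) - -68 = \left(\left(-3\right) \left(-5\right) - 3 I^{2}\right) + 68 = \left(15 - 3 I^{2}\right) + 68 = 83 - 3 I^{2}$)
$-22160 - O{\left(\left(-3\right)^{2} \right)} = -22160 - \left(83 - 3 \left(\left(-3\right)^{2}\right)^{2}\right) = -22160 - \left(83 - 3 \cdot 9^{2}\right) = -22160 - \left(83 - 243\right) = -22160 - -160 = -22160 + 160 = -22000$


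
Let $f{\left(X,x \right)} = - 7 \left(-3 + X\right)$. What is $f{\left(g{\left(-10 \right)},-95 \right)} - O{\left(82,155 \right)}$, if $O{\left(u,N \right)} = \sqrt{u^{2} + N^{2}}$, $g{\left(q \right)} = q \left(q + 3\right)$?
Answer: $-469 - \sqrt{30749} \approx -644.35$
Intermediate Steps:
$g{\left(q \right)} = q \left(3 + q\right)$
$O{\left(u,N \right)} = \sqrt{N^{2} + u^{2}}$
$f{\left(X,x \right)} = 21 - 7 X$
$f{\left(g{\left(-10 \right)},-95 \right)} - O{\left(82,155 \right)} = \left(21 - 7 \left(- 10 \left(3 - 10\right)\right)\right) - \sqrt{155^{2} + 82^{2}} = \left(21 - 7 \left(\left(-10\right) \left(-7\right)\right)\right) - \sqrt{24025 + 6724} = \left(21 - 490\right) - \sqrt{30749} = -469 - \sqrt{30749}$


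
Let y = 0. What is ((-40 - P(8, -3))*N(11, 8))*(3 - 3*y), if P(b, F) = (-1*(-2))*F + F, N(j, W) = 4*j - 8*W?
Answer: 1860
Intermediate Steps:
N(j, W) = -8*W + 4*j
P(b, F) = 3*F (P(b, F) = 2*F + F = 3*F)
((-40 - P(8, -3))*N(11, 8))*(3 - 3*y) = ((-40 - 3*(-3))*(-8*8 + 4*11))*(3 - 3*0) = ((-40 - 1*(-9))*(-64 + 44))*(3 + 0) = ((-40 + 9)*(-20))*3 = -31*(-20)*3 = 620*3 = 1860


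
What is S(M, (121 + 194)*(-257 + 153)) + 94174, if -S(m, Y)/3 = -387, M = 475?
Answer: 95335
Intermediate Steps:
S(m, Y) = 1161 (S(m, Y) = -3*(-387) = 1161)
S(M, (121 + 194)*(-257 + 153)) + 94174 = 1161 + 94174 = 95335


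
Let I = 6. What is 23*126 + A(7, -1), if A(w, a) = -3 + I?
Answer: 2901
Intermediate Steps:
A(w, a) = 3 (A(w, a) = -3 + 6 = 3)
23*126 + A(7, -1) = 23*126 + 3 = 2898 + 3 = 2901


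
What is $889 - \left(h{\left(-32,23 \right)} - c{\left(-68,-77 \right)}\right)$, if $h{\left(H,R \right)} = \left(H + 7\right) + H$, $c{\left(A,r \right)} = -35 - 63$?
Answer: $848$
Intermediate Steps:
$c{\left(A,r \right)} = -98$ ($c{\left(A,r \right)} = -35 - 63 = -98$)
$h{\left(H,R \right)} = 7 + 2 H$ ($h{\left(H,R \right)} = \left(7 + H\right) + H = 7 + 2 H$)
$889 - \left(h{\left(-32,23 \right)} - c{\left(-68,-77 \right)}\right) = 889 - \left(\left(7 + 2 \left(-32\right)\right) - -98\right) = 889 - \left(\left(7 - 64\right) + 98\right) = 889 - \left(-57 + 98\right) = 889 - 41 = 848$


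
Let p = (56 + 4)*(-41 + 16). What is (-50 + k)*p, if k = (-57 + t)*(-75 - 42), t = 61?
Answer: 777000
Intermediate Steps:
k = -468 (k = (-57 + 61)*(-75 - 42) = 4*(-117) = -468)
p = -1500 (p = 60*(-25) = -1500)
(-50 + k)*p = (-50 - 468)*(-1500) = -518*(-1500) = 777000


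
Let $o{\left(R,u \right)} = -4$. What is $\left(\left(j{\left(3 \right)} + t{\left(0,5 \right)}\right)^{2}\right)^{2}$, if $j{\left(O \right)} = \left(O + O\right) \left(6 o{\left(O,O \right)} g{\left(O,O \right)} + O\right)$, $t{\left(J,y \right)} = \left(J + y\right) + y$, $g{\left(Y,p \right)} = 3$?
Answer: $26639462656$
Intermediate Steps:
$t{\left(J,y \right)} = J + 2 y$
$j{\left(O \right)} = 2 O \left(-72 + O\right)$ ($j{\left(O \right)} = \left(O + O\right) \left(6 \left(-4\right) 3 + O\right) = 2 O \left(\left(-24\right) 3 + O\right) = 2 O \left(-72 + O\right)$)
$\left(\left(j{\left(3 \right)} + t{\left(0,5 \right)}\right)^{2}\right)^{2} = \left(\left(2 \cdot 3 \left(-72 + 3\right) + \left(0 + 2 \cdot 5\right)\right)^{2}\right)^{2} = \left(\left(2 \cdot 3 \left(-69\right) + \left(0 + 10\right)\right)^{2}\right)^{2} = \left(\left(-414 + 10\right)^{2}\right)^{2} = \left(\left(-404\right)^{2}\right)^{2} = 163216^{2} = 26639462656$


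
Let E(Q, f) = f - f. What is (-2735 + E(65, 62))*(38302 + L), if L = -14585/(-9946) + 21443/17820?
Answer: -1856800341767623/17723772 ≈ -1.0476e+8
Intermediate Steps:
L = 236588389/88618860 (L = -14585*(-1/9946) + 21443*(1/17820) = 14585/9946 + 21443/17820 = 236588389/88618860 ≈ 2.6697)
E(Q, f) = 0
(-2735 + E(65, 62))*(38302 + L) = (-2735 + 0)*(38302 + 236588389/88618860) = -2735*3394516164109/88618860 = -1856800341767623/17723772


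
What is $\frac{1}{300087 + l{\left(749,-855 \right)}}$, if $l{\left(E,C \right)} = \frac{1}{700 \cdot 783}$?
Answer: $\frac{548100}{164477684701} \approx 3.3324 \cdot 10^{-6}$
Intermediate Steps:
$l{\left(E,C \right)} = \frac{1}{548100}$ ($l{\left(E,C \right)} = \frac{1}{700} \cdot \frac{1}{783} = \frac{1}{548100}$)
$\frac{1}{300087 + l{\left(749,-855 \right)}} = \frac{1}{300087 + \frac{1}{548100}} = \frac{1}{\frac{164477684701}{548100}} = \frac{548100}{164477684701}$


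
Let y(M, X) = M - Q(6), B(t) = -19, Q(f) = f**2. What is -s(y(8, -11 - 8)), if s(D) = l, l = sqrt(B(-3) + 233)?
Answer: -sqrt(214) ≈ -14.629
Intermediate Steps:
y(M, X) = -36 + M (y(M, X) = M - 1*6**2 = M - 1*36 = M - 36 = -36 + M)
l = sqrt(214) (l = sqrt(-19 + 233) = sqrt(214) ≈ 14.629)
s(D) = sqrt(214)
-s(y(8, -11 - 8)) = -sqrt(214)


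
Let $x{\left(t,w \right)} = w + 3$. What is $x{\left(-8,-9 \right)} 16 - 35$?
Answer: $-131$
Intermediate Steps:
$x{\left(t,w \right)} = 3 + w$
$x{\left(-8,-9 \right)} 16 - 35 = \left(3 - 9\right) 16 - 35 = \left(-6\right) 16 - 35 = -96 - 35 = -131$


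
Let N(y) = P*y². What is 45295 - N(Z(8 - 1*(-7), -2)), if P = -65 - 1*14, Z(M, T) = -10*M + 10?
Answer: 1593695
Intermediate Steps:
Z(M, T) = 10 - 10*M
P = -79 (P = -65 - 14 = -79)
N(y) = -79*y²
45295 - N(Z(8 - 1*(-7), -2)) = 45295 - (-79)*(10 - 10*(8 - 1*(-7)))² = 45295 - (-79)*(10 - 10*(8 + 7))² = 45295 - (-79)*(10 - 10*15)² = 45295 - (-79)*(10 - 150)² = 45295 - (-79)*(-140)² = 45295 - (-79)*19600 = 45295 - 1*(-1548400) = 45295 + 1548400 = 1593695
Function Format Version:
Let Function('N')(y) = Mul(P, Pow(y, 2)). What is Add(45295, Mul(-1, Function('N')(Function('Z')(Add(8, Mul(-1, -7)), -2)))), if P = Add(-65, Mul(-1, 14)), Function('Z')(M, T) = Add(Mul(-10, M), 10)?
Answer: 1593695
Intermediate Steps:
Function('Z')(M, T) = Add(10, Mul(-10, M))
P = -79 (P = Add(-65, -14) = -79)
Function('N')(y) = Mul(-79, Pow(y, 2))
Add(45295, Mul(-1, Function('N')(Function('Z')(Add(8, Mul(-1, -7)), -2)))) = Add(45295, Mul(-1, Mul(-79, Pow(Add(10, Mul(-10, Add(8, Mul(-1, -7)))), 2)))) = Add(45295, Mul(-1, Mul(-79, Pow(Add(10, Mul(-10, Add(8, 7))), 2)))) = Add(45295, Mul(-1, Mul(-79, Pow(Add(10, Mul(-10, 15)), 2)))) = Add(45295, Mul(-1, Mul(-79, Pow(Add(10, -150), 2)))) = Add(45295, Mul(-1, Mul(-79, Pow(-140, 2)))) = Add(45295, Mul(-1, Mul(-79, 19600))) = Add(45295, Mul(-1, -1548400)) = Add(45295, 1548400) = 1593695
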